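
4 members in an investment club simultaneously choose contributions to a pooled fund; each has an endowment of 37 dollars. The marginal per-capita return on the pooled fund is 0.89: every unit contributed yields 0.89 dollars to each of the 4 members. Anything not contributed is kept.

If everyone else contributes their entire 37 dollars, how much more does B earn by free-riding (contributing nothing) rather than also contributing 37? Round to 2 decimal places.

4.07 dollars

Switching from a contribution of 37 to 0 lets B keep an extra 37 dollars, but lowers the pooled fund by 37, which costs B their own share of that drop: 0.89 × 37 = 32.93.
Net gain = 37 − 32.93 = 4.07. The private return per contributed unit (0.89) is below 1, so free-riding is indeed the best response regardless of what the others do.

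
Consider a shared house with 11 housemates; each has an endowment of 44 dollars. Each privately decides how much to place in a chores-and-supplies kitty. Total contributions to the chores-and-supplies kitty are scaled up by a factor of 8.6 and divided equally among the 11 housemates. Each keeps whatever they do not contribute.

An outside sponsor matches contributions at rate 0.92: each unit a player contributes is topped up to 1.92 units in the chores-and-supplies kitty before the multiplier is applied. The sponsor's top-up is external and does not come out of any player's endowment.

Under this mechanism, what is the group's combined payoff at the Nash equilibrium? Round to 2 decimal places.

7991.81 dollars

The effective private return per unit is now 8.6 × 1.92 / 11 = 1.5011 > 1, so every player's dominant strategy flips to full contribution.
So the Nash equilibrium is full contribution by all 11; the group earns 8.6 × 1.92 × 484 = 7991.81.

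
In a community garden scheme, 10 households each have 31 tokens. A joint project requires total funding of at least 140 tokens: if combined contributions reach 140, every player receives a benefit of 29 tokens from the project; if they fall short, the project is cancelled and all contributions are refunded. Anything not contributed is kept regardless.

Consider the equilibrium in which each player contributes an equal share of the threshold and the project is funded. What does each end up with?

Equal share of the threshold: 140/10 = 14.
At this profile no one gains by cutting their contribution: any cut drops the total below 140, the project is cancelled, contributions are refunded, and the deviator ends with 31, which is less than 31 − 14 + 29 = 46. Contributing more than 14 just wastes the excess. So contributing exactly 14 is a best response.
Each player's payoff: 31 − 14 + 29 = 46.

46 tokens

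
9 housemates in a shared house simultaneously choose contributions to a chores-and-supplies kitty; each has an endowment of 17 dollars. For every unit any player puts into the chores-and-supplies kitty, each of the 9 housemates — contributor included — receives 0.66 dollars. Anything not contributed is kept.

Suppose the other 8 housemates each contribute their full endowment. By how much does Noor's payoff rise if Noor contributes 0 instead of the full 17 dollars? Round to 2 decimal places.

Switching from a contribution of 17 to 0 lets Noor keep an extra 17 dollars, but lowers the chores-and-supplies kitty by 17, which costs Noor their own share of that drop: 0.66 × 17 = 11.22.
Net gain = 17 − 11.22 = 5.78. The private return per contributed unit (0.66) is below 1, so free-riding is indeed the best response regardless of what the others do.

5.78 dollars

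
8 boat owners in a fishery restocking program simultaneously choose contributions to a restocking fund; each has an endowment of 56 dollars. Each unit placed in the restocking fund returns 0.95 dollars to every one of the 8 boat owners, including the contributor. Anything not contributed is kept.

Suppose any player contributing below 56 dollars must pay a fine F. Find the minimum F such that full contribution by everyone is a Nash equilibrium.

Given the others contribute fully, the best deviation is to contribute 0 (any partial contribution still incurs the fine and gives up units whose private return 0.95 is below 1).
Deviating from 56 to 0 saves 56 dollars but forfeits the deviator's share of the drop in the restocking fund: 0.95 × 56 = 53.20.
So the deviation gain is 56 − 53.20 = 2.80, and the fine must be at least 2.80 dollars to wipe it out.

2.80 dollars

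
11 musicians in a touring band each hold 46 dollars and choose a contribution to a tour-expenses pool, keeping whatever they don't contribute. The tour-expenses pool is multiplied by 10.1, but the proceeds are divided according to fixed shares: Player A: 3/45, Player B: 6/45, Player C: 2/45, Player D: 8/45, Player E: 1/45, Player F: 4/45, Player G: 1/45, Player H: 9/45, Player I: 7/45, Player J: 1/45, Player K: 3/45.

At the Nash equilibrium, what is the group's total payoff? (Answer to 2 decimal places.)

A player with share s gets back 10.1·s per unit contributed, so full contribution is dominant for anyone with s > 1/10.1 = 0.0990 and zero contribution is dominant for anyone below.
The shares above 0.0990 belong to Player B, Player D, Player H and Player I, contributing 46 each; the remaining 7 contribute 0. Total contributed: 184.
The tour-expenses pool pays out 10.1 × 184 = 1858.40 in total (split across the unequal shares, but the aggregate is all that matters for the group sum).
The 7 free-riders keep 46 each, adding 322. Group total = 322 + 1858.40 = 2180.40.

2180.40 dollars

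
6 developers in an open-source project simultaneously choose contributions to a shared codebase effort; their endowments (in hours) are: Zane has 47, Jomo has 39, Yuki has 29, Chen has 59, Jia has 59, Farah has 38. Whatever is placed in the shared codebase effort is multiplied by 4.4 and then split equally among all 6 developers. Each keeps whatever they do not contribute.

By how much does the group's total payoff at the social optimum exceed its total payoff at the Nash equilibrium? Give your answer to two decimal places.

921.40 hours

The private return per contributed unit is 4.4/6 = 0.7333 < 1 for every player regardless of endowment, so the Nash equilibrium is zero contribution and the group total is Σ E_j = 47 + 39 + 29 + 59 + 59 + 38 = 271.
Each contributed unit returns 4.400 to the group, so the social optimum is full contribution by everyone: group total = 4.400 × 271 = 1192.40.
Efficiency loss = (4.400 − 1) × 271 = 921.40.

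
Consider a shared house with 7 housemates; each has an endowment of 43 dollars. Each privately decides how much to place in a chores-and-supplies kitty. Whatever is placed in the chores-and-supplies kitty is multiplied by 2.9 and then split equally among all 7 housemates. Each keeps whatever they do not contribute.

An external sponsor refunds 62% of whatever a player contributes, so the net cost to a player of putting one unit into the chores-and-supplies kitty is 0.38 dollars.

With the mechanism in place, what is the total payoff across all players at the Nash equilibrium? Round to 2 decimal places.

Under the mechanism each unit contributed yields (2.9/7) / 0.38 = 1.0902 back to its contributor per unit of net cost, which exceeds 1, making full contribution the dominant choice for everyone.
So the Nash equilibrium is full contribution by all 7; the group earns 7 × (43 × 0.62 + 2.9 × 43) = 1059.52.

1059.52 dollars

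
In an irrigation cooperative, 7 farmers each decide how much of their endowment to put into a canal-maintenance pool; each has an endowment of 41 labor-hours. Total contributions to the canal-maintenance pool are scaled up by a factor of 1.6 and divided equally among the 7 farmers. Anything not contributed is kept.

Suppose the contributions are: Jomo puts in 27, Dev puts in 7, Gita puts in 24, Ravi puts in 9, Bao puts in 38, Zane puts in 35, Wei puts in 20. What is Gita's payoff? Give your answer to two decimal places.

Total contributed: 27 + 7 + 24 + 9 + 38 + 35 + 20 = 160.
Each receives 1.6 × 160 / 7 = 36.57 from the canal-maintenance pool.
Gita keeps 41 − 24 = 17, so Gita's payoff is 17 + 36.57 = 53.57.

53.57 labor-hours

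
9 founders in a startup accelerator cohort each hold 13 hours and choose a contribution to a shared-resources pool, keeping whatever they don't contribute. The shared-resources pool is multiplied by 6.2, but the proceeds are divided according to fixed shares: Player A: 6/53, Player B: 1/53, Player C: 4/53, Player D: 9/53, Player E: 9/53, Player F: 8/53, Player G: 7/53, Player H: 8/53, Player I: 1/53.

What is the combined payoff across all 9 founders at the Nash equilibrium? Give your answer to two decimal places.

A player with share s gets back 6.2·s per unit contributed, so full contribution is dominant for anyone with s > 1/6.2 = 0.1613 and zero contribution is dominant for anyone below.
The shares above 0.1613 belong to Player D and Player E, contributing 13 each; the remaining 7 contribute 0. Total contributed: 26.
The shared-resources pool pays out 6.2 × 26 = 161.20 in total (split across the unequal shares, but the aggregate is all that matters for the group sum).
The 7 free-riders keep 13 each, adding 91. Group total = 91 + 161.20 = 252.20.

252.20 hours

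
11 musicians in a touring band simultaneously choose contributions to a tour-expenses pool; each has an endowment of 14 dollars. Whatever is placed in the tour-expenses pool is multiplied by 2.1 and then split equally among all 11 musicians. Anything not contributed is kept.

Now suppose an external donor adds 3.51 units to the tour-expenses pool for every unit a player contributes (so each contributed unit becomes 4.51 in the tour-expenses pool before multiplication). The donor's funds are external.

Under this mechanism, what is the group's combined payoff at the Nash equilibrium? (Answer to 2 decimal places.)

154.00 dollars

The effective private return is 2.1 × 4.51 / 11 = 0.8610, which is still under 1, so the mechanism doesn't change anyone's dominant strategy: zero contribution.
Everyone keeps their endowment and the group total is 11 × 14 = 154.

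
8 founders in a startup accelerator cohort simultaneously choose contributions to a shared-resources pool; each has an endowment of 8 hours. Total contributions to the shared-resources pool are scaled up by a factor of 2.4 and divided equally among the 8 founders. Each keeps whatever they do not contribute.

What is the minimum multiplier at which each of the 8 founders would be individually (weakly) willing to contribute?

A contributed unit returns (multiplier)/8 to its contributor.
This reaches 1 exactly when the multiplier is 8.

8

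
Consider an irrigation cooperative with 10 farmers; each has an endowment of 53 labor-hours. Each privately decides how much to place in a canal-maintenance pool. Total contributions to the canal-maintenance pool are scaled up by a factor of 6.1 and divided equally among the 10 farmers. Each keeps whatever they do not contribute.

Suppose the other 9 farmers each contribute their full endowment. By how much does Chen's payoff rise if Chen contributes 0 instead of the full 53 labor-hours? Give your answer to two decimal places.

Switching from a contribution of 53 to 0 lets Chen keep an extra 53 labor-hours, but lowers the canal-maintenance pool by 53, which costs Chen their own share of that drop: 6.1/10 × 53 = 32.33.
Net gain = 53 − 32.33 = 20.67. The private return per contributed unit (0.6100) is below 1, so free-riding is indeed the best response regardless of what the others do.

20.67 labor-hours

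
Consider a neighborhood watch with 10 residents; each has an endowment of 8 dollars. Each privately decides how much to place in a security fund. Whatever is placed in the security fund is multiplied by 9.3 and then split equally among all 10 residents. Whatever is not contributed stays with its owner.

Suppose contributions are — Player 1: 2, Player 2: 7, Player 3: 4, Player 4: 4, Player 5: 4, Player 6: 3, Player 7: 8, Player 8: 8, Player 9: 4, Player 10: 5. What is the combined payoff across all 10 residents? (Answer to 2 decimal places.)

Total contributed: 2 + 7 + 4 + 4 + 4 + 3 + 8 + 8 + 4 + 5 = 49; total kept: 10 × 8 − 49 = 31.
The security fund pays out 9.3 × 49 = 455.70 in aggregate.
Group total = 31 + 455.70 = 486.70.

486.70 dollars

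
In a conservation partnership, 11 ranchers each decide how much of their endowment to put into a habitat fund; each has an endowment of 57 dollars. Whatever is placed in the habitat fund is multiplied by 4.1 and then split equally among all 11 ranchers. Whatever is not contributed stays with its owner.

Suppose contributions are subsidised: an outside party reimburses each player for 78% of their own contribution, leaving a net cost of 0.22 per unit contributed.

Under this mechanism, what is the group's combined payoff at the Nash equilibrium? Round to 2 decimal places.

The effective private return per unit is now (4.1/11) / 0.22 = 1.6942 > 1, so every player's dominant strategy flips to full contribution.
So the Nash equilibrium is full contribution by all 11; the group earns 11 × (57 × 0.78 + 4.1 × 57) = 3059.76.

3059.76 dollars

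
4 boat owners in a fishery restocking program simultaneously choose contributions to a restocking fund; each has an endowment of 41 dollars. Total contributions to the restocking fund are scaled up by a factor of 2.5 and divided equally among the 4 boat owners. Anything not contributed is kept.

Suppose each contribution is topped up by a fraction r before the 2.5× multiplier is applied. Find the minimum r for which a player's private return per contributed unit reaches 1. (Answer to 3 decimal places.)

0.600

With matching at rate r, one contributed unit becomes (1 + r) in the restocking fund and returns 2.5 × (1 + r) / 4 to the contributor.
Setting this equal to 1: 1 + r = 4/2.5 = 1.6000.
So the minimum matching rate is r = 1.6000 − 1 = 0.600.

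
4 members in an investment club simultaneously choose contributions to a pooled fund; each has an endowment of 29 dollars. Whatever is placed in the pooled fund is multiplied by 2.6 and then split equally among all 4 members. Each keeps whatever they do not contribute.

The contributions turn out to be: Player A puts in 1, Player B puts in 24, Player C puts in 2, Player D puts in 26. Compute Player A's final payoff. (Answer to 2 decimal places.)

Total contributed: 1 + 24 + 2 + 26 = 53.
Each receives 2.6 × 53 / 4 = 34.45 from the pooled fund.
Player A keeps 29 − 1 = 28, so Player A's payoff is 28 + 34.45 = 62.45.

62.45 dollars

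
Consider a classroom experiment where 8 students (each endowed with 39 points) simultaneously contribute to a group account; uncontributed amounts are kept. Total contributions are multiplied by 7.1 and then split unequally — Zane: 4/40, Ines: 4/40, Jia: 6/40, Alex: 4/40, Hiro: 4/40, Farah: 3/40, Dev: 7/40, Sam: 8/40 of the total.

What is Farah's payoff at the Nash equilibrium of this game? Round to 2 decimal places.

Each unit j contributes comes back to j as 7.1 × (j's share), so j prefers to contribute only if that share exceeds 1/7.1 = 0.1408; otherwise keeping the unit dominates.
Jia, Dev and Sam are above the threshold, contributing 39 each; the remaining 5 contribute 0. Total contributed: 117.
Farah keeps 39 and receives 7.1 × 117 × 3/40 = 62.30 from the group account, for a payoff of 101.30.

101.30 points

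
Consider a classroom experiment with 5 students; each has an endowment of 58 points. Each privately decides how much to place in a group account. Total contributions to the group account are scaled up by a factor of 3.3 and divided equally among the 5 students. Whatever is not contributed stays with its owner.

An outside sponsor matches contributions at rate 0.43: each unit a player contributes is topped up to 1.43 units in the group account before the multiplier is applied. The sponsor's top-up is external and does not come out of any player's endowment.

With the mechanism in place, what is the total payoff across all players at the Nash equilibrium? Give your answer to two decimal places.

290.00 points

The effective private return is 3.3 × 1.43 / 5 = 0.9438, which is still under 1, so the mechanism doesn't change anyone's dominant strategy: zero contribution.
At the Nash equilibrium no one contributes; group total payoff = 5 × 58 = 290.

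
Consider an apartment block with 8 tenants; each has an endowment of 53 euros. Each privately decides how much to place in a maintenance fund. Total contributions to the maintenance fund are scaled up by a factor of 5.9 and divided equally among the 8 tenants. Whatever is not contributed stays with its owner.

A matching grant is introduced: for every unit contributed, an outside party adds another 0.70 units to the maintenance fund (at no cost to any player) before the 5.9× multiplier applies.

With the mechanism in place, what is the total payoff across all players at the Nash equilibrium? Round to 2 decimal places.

With the mechanism, a contributed unit returns 5.9 × 1.70 / 8 = 1.2538 per unit of net cost to the contributor — now above 1 — so contributing fully is weakly dominant for every player.
So the Nash equilibrium is full contribution by all 8; the group earns 5.9 × 1.70 × 424 = 4252.72.

4252.72 euros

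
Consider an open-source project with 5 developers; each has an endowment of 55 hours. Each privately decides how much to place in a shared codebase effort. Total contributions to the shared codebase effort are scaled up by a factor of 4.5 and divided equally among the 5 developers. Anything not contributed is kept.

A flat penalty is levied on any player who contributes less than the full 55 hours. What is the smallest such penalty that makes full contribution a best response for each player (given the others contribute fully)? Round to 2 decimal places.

Given the others contribute fully, the best deviation is to contribute 0 (any partial contribution still incurs the fine and gives up units whose private return 0.9000 is below 1).
Deviating from 55 to 0 saves 55 hours but forfeits the deviator's share of the drop in the shared codebase effort: 4.5/5 × 55 = 49.50.
So the deviation gain is 55 − 49.50 = 5.50, and the fine must be at least 5.50 hours to wipe it out.

5.50 hours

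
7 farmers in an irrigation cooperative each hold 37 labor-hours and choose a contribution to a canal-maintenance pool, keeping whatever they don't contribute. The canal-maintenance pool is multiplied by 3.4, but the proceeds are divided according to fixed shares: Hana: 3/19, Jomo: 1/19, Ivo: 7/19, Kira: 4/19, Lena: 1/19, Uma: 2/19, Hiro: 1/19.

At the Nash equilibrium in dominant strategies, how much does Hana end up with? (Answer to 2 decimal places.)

56.86 labor-hours

Each unit j contributes comes back to j as 3.4 × (j's share), so j prefers to contribute only if that share exceeds 1/3.4 = 0.2941; otherwise keeping the unit dominates.
The only share above 0.2941 is Ivo's 7/19, contributing 37; the remaining 6 contribute 0. Total contributed: 37.
Hana keeps 37 and receives 3.4 × 37 × 3/19 = 19.86 from the canal-maintenance pool, for a payoff of 56.86.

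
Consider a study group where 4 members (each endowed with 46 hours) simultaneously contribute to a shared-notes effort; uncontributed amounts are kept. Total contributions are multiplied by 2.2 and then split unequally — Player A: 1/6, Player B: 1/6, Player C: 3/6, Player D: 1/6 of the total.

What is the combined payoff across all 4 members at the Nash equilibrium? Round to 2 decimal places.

239.20 hours

Each unit j contributes comes back to j as 2.2 × (j's share), so j prefers to contribute only if that share exceeds 1/2.2 = 0.4545; otherwise keeping the unit dominates.
Player C alone (share 3/6) is above the threshold, contributing 46; the remaining 3 contribute 0. Total contributed: 46.
The shared-notes effort pays out 2.2 × 46 = 101.20 in total (split across the unequal shares, but the aggregate is all that matters for the group sum).
The 3 free-riders keep 46 each, adding 138. Group total = 138 + 101.20 = 239.20.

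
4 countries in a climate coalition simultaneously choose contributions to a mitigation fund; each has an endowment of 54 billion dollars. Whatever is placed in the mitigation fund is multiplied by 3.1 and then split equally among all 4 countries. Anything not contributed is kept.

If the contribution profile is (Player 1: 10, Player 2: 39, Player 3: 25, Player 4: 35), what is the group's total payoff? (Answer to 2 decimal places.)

444.90 billion dollars

Total contributed: 10 + 39 + 25 + 35 = 109; total kept: 4 × 54 − 109 = 107.
The mitigation fund pays out 3.1 × 109 = 337.90 in aggregate.
Group total = 107 + 337.90 = 444.90.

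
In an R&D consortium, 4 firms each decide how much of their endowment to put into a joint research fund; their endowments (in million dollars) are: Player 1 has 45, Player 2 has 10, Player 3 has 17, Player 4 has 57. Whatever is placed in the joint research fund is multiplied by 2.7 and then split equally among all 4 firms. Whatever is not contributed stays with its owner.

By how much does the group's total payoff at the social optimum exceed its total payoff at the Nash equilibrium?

219.30 million dollars

The private return per contributed unit is 2.7/4 = 0.6750 < 1 for every player regardless of endowment, so the Nash equilibrium is zero contribution and the group total is Σ E_j = 45 + 10 + 17 + 57 = 129.
Each contributed unit returns 2.700 to the group, so the social optimum is full contribution by everyone: group total = 2.700 × 129 = 348.30.
Efficiency loss = (2.700 − 1) × 129 = 219.30.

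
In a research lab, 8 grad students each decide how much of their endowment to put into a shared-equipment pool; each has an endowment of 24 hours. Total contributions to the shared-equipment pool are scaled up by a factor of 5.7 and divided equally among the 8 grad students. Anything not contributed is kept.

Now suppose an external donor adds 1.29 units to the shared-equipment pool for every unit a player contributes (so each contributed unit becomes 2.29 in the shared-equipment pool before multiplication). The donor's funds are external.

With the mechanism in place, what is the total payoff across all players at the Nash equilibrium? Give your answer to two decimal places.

Under the mechanism each unit contributed yields 5.7 × 2.29 / 8 = 1.6316 back to its contributor per unit of net cost, which exceeds 1, making full contribution the dominant choice for everyone.
At the Nash equilibrium everyone contributes 24. Group total payoff = 5.7 × 2.29 × 192 = 2506.18.

2506.18 hours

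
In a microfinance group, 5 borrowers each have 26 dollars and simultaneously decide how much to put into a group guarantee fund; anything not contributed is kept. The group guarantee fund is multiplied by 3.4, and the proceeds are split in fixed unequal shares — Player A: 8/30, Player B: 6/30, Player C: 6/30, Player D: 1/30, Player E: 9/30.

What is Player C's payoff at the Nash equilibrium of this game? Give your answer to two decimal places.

43.68 dollars

Player j's private return per contributed unit is 3.4 × (j's share). Contributing is weakly dominant for j when that share is at least 1/3.4 = 0.2941, and contributing 0 is dominant otherwise.
The only share above 0.2941 is Player E's 9/30, contributing 26; the remaining 4 contribute 0. Total contributed: 26.
Player C keeps 26 and receives 3.4 × 26 × 6/30 = 17.68 from the group guarantee fund, for a payoff of 43.68.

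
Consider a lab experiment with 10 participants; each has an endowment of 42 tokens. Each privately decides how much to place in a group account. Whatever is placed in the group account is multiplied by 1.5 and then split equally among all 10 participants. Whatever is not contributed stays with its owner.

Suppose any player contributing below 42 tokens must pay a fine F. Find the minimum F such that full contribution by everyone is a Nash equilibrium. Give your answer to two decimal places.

Given the others contribute fully, the best deviation is to contribute 0 (any partial contribution still incurs the fine and gives up units whose private return 0.1500 is below 1).
Deviating from 42 to 0 saves 42 tokens but forfeits the deviator's share of the drop in the group account: 1.5/10 × 42 = 6.30.
So the deviation gain is 42 − 6.30 = 35.70, and the fine must be at least 35.70 tokens to wipe it out.

35.70 tokens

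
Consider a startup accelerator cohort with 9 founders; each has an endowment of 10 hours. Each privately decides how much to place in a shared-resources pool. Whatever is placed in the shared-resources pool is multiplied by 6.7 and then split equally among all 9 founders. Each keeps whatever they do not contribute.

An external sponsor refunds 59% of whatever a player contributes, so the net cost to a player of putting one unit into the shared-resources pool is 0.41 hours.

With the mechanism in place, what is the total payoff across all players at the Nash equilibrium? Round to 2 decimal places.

Under the mechanism each unit contributed yields (6.7/9) / 0.41 = 1.8157 back to its contributor per unit of net cost, which exceeds 1, making full contribution the dominant choice for everyone.
At the Nash equilibrium everyone contributes 10. Group total payoff = 9 × (10 × 0.59 + 6.7 × 10) = 656.10.

656.10 hours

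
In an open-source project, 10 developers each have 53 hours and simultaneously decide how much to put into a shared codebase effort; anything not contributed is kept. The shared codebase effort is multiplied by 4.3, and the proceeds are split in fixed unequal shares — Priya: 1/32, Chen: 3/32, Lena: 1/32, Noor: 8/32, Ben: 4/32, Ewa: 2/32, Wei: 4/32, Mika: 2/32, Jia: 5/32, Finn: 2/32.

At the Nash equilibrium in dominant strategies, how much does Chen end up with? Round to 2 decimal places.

A player with share s gets back 4.3·s per unit contributed, so full contribution is dominant for anyone with s > 1/4.3 = 0.2326 and zero contribution is dominant for anyone below.
The only share above 0.2326 is Noor's 8/32, contributing 53; the remaining 9 contribute 0. Total contributed: 53.
Chen keeps 53 and receives 4.3 × 53 × 3/32 = 21.37 from the shared codebase effort, for a payoff of 74.37.

74.37 hours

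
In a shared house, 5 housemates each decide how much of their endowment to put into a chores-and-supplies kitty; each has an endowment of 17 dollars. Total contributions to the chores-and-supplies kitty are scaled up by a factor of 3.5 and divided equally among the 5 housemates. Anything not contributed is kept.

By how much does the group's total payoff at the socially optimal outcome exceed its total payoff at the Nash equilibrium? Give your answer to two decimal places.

Each contributed unit returns 3.5/5 = 0.7000 to its contributor — below 1 — so contributing 0 is dominant for every player. At the Nash equilibrium everyone keeps their 17, and the group total is 5 × 17 = 85.
Each contributed unit returns 3.500 to the group as a whole (0.7000 to each of 5 players), which exceeds 1, so the social optimum is full contribution: group total = 3.500 × 85 = 297.50.
Efficiency loss = 297.50 − 85 = 212.50.

212.50 dollars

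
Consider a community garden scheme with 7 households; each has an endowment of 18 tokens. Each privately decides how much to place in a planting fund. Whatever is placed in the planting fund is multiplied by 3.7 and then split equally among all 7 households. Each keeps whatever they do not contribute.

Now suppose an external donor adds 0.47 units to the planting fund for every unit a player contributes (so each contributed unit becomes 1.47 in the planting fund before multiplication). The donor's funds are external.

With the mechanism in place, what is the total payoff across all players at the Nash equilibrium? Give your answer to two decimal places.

126.00 tokens

With the mechanism, a contributed unit returns 3.7 × 1.47 / 7 = 0.7770 per unit of net cost — still below 1 — so contributing 0 remains dominant for every player.
At the Nash equilibrium no one contributes; group total payoff = 7 × 18 = 126.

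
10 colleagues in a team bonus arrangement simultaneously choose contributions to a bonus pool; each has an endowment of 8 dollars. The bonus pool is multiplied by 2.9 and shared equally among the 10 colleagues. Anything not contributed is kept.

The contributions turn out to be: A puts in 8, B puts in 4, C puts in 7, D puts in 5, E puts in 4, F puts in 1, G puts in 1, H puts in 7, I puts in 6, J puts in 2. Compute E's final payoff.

17.05 dollars

Total contributed: 8 + 4 + 7 + 5 + 4 + 1 + 1 + 7 + 6 + 2 = 45.
Each receives 2.9 × 45 / 10 = 13.05 from the bonus pool.
E keeps 8 − 4 = 4, so E's payoff is 4 + 13.05 = 17.05.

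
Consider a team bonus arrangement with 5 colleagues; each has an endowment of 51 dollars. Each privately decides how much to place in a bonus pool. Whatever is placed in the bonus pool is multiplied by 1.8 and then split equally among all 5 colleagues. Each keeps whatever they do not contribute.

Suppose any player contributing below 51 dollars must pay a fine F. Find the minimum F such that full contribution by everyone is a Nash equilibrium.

Given the others contribute fully, the best deviation is to contribute 0 (any partial contribution still incurs the fine and gives up units whose private return 0.3600 is below 1).
Deviating from 51 to 0 saves 51 dollars but forfeits the deviator's share of the drop in the bonus pool: 1.8/5 × 51 = 18.36.
So the deviation gain is 51 − 18.36 = 32.64, and the fine must be at least 32.64 dollars to wipe it out.

32.64 dollars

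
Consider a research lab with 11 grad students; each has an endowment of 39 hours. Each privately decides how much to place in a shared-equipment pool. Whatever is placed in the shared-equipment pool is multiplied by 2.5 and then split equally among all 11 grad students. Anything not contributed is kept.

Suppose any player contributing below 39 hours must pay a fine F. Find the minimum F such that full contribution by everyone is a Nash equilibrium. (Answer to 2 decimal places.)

Given the others contribute fully, the best deviation is to contribute 0 (any partial contribution still incurs the fine and gives up units whose private return 0.2273 is below 1).
Deviating from 39 to 0 saves 39 hours but forfeits the deviator's share of the drop in the shared-equipment pool: 2.5/11 × 39 = 8.86.
So the deviation gain is 39 − 8.86 = 30.14, and the fine must be at least 30.14 hours to wipe it out.

30.14 hours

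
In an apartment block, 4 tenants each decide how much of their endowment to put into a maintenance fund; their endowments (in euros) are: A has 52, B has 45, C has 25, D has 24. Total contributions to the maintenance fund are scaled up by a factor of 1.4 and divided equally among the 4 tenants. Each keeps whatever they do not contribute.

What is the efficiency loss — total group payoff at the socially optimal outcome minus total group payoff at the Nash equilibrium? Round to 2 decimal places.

58.40 euros

The private return per contributed unit is 1.4/4 = 0.3500 < 1 for every player regardless of endowment, so the Nash equilibrium is zero contribution and the group total is Σ E_j = 52 + 45 + 25 + 24 = 146.
Each contributed unit returns 1.400 to the group, so the social optimum is full contribution by everyone: group total = 1.400 × 146 = 204.40.
Efficiency loss = (1.400 − 1) × 146 = 58.40.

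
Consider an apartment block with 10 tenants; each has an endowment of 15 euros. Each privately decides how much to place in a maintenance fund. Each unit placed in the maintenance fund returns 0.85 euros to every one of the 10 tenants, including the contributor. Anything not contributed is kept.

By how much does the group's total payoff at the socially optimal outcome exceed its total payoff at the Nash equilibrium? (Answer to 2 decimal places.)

The private return per contributed unit is 0.85 < 1, so contributing 0 is dominant for every player. At the Nash equilibrium everyone keeps their 15, and the group total is 10 × 15 = 150.
Each contributed unit returns 8.500 to the group as a whole (0.85 to each of 10 players), which exceeds 1, so the social optimum is full contribution: group total = 8.500 × 150 = 1275.00.
Efficiency loss = 1275.00 − 150 = 1125.00.

1125.00 euros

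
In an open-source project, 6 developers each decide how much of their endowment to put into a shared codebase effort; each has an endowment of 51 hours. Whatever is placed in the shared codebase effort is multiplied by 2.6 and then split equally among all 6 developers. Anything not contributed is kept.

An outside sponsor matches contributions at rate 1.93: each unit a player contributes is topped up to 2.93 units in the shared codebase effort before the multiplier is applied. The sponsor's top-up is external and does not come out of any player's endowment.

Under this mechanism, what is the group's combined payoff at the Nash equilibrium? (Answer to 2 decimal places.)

2331.11 hours

The effective private return per unit is now 2.6 × 2.93 / 6 = 1.2697 > 1, so every player's dominant strategy flips to full contribution.
So the Nash equilibrium is full contribution by all 6; the group earns 2.6 × 2.93 × 306 = 2331.11.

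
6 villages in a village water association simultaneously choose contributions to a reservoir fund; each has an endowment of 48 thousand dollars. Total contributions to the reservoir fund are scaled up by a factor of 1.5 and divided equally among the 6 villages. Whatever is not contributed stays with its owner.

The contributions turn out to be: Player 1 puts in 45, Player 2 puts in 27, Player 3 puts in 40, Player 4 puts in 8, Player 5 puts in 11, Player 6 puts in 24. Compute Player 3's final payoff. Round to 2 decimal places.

46.75 thousand dollars

Total contributed: 45 + 27 + 40 + 8 + 11 + 24 = 155.
Each receives 1.5 × 155 / 6 = 38.75 from the reservoir fund.
Player 3 keeps 48 − 40 = 8, so Player 3's payoff is 8 + 38.75 = 46.75.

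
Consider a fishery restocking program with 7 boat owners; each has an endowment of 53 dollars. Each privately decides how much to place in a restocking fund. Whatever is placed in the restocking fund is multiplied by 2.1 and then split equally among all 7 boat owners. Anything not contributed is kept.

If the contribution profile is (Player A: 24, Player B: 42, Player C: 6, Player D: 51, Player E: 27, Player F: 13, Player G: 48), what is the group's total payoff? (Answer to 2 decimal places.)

603.10 dollars

Total contributed: 24 + 42 + 6 + 51 + 27 + 13 + 48 = 211; total kept: 7 × 53 − 211 = 160.
The restocking fund pays out 2.1 × 211 = 443.10 in aggregate.
Group total = 160 + 443.10 = 603.10.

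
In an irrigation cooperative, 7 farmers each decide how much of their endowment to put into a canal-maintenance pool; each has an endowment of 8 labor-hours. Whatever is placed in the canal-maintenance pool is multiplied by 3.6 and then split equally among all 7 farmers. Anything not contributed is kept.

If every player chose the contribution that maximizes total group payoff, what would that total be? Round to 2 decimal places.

Each contributed unit returns 3.600 to the group as a whole (0.5143 to each of 7 players), which exceeds 1, so the social optimum is full contribution: group total = 3.600 × 56 = 201.60.

201.60 labor-hours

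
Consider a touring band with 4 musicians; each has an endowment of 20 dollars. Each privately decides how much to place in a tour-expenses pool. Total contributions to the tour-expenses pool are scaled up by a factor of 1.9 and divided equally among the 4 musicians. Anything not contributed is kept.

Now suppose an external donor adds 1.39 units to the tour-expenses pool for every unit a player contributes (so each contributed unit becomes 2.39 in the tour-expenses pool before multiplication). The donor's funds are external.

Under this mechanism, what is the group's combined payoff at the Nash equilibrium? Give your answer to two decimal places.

The effective private return per unit is now 1.9 × 2.39 / 4 = 1.1353 > 1, so every player's dominant strategy flips to full contribution.
So the Nash equilibrium is full contribution by all 4; the group earns 1.9 × 2.39 × 80 = 363.28.

363.28 dollars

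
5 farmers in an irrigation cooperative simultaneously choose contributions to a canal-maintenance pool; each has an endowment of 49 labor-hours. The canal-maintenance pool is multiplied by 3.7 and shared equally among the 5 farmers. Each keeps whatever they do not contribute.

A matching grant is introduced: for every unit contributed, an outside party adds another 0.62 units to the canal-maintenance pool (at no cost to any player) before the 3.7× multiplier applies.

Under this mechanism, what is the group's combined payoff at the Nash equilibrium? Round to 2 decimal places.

1468.53 labor-hours

The effective private return per unit is now 3.7 × 1.62 / 5 = 1.1988 > 1, so every player's dominant strategy flips to full contribution.
At the Nash equilibrium everyone contributes 49. Group total payoff = 3.7 × 1.62 × 245 = 1468.53.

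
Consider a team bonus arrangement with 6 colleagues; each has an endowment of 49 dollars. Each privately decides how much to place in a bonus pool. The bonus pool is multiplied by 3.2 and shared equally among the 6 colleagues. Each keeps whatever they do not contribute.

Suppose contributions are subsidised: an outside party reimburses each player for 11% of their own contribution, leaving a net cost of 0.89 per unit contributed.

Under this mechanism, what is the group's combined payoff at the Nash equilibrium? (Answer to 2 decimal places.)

294.00 dollars

The effective private return is (3.2/6) / 0.89 = 0.5993, which is still under 1, so the mechanism doesn't change anyone's dominant strategy: zero contribution.
Everyone keeps their endowment and the group total is 6 × 49 = 294.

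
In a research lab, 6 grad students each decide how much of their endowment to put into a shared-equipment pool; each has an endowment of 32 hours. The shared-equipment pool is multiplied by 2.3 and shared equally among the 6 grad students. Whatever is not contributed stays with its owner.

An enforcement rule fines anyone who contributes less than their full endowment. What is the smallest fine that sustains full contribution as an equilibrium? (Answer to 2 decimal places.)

19.73 hours

Given the others contribute fully, the best deviation is to contribute 0 (any partial contribution still incurs the fine and gives up units whose private return 0.3833 is below 1).
Deviating from 32 to 0 saves 32 hours but forfeits the deviator's share of the drop in the shared-equipment pool: 2.3/6 × 32 = 12.27.
So the deviation gain is 32 − 12.27 = 19.73, and the fine must be at least 19.73 hours to wipe it out.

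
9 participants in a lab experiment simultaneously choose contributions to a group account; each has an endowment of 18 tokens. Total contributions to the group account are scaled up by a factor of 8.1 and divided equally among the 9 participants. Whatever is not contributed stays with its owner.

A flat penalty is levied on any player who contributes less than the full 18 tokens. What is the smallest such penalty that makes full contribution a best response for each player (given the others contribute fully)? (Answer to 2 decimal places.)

Given the others contribute fully, the best deviation is to contribute 0 (any partial contribution still incurs the fine and gives up units whose private return 0.9000 is below 1).
Deviating from 18 to 0 saves 18 tokens but forfeits the deviator's share of the drop in the group account: 8.1/9 × 18 = 16.20.
So the deviation gain is 18 − 16.20 = 1.80, and the fine must be at least 1.80 tokens to wipe it out.

1.80 tokens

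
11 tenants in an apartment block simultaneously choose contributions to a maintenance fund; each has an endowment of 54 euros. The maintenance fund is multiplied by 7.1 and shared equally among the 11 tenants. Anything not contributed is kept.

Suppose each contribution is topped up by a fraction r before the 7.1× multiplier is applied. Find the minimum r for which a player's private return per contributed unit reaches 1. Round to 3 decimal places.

With matching at rate r, one contributed unit becomes (1 + r) in the maintenance fund and returns 7.1 × (1 + r) / 11 to the contributor.
Setting this equal to 1: 1 + r = 11/7.1 = 1.5493.
So the minimum matching rate is r = 1.5493 − 1 = 0.549.

0.549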